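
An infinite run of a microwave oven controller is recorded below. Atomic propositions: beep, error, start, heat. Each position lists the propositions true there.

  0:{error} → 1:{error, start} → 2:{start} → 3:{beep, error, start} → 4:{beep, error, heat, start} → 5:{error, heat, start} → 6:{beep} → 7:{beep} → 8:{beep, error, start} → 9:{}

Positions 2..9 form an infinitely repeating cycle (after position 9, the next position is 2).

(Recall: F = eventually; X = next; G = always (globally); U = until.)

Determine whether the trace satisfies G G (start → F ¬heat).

G (start → F ¬heat) holds at every position 0..9, and those are all positions ever visited, so G G (start → F ¬heat) holds.

Yes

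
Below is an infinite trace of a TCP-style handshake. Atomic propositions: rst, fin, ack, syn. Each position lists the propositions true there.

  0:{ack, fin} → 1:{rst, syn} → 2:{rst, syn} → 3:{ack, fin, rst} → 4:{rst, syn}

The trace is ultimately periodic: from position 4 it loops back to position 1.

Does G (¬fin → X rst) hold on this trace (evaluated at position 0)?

¬fin → X rst holds at every position 0..4, and those are all positions ever visited, so G (¬fin → X rst) holds.
Positions where ¬fin holds: 1, 2, 4.
Check X rst at each: 1→ok, 2→ok, 4→ok.

Satisfied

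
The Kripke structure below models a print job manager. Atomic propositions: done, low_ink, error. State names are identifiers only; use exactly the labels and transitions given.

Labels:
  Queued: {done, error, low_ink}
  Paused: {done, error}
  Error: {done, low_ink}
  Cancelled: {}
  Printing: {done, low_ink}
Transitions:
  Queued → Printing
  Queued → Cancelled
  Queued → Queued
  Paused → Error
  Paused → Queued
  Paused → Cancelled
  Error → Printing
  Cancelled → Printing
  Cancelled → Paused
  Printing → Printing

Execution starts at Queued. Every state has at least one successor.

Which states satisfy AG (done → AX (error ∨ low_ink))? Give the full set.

States satisfying done → AX (error ∨ low_ink): {Error, Cancelled, Printing}.
States satisfying AG (done → AX (error ∨ low_ink)): {Error, Printing}.

{Error, Printing}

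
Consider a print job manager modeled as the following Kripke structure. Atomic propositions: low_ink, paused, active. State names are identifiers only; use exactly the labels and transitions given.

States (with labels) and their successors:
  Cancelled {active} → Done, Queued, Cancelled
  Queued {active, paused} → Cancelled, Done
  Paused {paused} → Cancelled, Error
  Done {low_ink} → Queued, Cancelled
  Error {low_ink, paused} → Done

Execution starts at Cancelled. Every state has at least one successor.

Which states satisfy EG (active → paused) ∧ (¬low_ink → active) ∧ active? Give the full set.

States satisfying active → paused: {Queued, Paused, Done, Error}.
States satisfying EG (active → paused): {Queued, Paused, Done, Error}.
States satisfying ¬low_ink: {Cancelled, Queued, Paused}.
States satisfying ¬low_ink → active: {Cancelled, Queued, Done, Error}.
States satisfying (¬low_ink → active) ∧ active: {Cancelled, Queued}.
States satisfying EG (active → paused) ∧ (¬low_ink → active) ∧ active: {Queued}.

{Queued}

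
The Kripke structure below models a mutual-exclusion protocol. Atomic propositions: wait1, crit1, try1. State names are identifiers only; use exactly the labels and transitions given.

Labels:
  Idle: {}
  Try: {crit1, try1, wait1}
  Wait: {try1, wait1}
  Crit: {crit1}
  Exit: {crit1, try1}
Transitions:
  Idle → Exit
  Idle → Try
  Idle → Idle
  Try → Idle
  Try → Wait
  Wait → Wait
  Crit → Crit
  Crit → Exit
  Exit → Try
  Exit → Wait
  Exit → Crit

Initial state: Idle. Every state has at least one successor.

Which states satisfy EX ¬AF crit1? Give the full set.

States satisfying ¬AF crit1: {Idle, Wait}.
States satisfying EX ¬AF crit1: {Idle, Try, Wait, Exit}.

{Idle, Try, Wait, Exit}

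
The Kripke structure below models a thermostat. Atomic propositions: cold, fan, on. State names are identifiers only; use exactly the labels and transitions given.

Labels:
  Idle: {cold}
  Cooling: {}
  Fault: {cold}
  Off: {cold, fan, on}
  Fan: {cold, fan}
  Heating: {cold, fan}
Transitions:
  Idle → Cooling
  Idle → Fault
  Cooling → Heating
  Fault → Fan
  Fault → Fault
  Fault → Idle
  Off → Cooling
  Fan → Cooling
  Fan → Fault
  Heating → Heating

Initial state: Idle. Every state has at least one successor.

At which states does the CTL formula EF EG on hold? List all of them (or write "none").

States satisfying EG on: ∅.
States satisfying EF EG on: ∅.

none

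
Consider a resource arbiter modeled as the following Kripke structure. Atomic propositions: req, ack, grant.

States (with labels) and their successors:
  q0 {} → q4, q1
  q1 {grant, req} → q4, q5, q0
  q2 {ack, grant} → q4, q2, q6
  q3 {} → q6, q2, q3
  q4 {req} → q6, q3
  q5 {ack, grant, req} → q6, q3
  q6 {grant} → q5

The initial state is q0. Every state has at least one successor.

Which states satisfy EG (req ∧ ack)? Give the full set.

States satisfying req ∧ ack: {q5}.
States satisfying EG (req ∧ ack): ∅.

none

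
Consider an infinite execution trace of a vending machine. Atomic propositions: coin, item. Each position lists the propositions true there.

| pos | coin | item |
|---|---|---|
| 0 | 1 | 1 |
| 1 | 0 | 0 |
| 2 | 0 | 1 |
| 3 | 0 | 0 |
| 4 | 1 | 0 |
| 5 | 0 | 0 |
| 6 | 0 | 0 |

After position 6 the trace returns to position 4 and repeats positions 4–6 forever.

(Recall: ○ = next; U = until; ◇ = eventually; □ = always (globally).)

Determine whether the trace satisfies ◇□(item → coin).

Satisfied

□(item → coin) holds at position 3, which is reachable from 0, so ◇□(item → coin) holds.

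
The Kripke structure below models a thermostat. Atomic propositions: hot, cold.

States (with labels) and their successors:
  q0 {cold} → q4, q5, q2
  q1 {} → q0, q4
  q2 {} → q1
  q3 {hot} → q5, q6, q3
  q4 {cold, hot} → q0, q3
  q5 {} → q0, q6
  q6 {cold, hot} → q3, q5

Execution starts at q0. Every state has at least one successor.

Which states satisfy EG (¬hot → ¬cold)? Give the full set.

{q1, q2, q3, q4, q5, q6}

States satisfying ¬hot → ¬cold: {q1, q2, q3, q4, q5, q6}.
States satisfying EG (¬hot → ¬cold): {q1, q2, q3, q4, q5, q6}.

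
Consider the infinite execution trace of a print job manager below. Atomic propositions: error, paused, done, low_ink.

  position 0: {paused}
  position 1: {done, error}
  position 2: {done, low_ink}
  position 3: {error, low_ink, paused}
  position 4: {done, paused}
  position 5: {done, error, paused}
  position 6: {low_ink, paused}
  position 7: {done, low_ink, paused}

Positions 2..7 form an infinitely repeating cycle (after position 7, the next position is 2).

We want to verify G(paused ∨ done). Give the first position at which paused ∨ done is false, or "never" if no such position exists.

never

paused ∨ done holds at every position 0..7, and those are all the positions the trace ever visits, so the invariant G(paused ∨ done) is never violated.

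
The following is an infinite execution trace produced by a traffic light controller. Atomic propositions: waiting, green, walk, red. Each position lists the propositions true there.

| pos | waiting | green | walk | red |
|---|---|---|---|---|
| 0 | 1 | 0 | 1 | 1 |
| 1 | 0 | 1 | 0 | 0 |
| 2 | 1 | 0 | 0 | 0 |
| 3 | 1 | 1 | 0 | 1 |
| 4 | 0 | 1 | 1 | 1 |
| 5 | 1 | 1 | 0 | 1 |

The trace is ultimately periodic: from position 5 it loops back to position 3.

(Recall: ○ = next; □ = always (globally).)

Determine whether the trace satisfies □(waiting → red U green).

Violated

waiting → red U green must hold at every position from 0 onward. It fails at position 2, so □(waiting → red U green) is false.
Positions where waiting holds: 0, 2, 3, 5.
Check red U green at each: 0→ok, 2→fails, 3→ok, 5→ok.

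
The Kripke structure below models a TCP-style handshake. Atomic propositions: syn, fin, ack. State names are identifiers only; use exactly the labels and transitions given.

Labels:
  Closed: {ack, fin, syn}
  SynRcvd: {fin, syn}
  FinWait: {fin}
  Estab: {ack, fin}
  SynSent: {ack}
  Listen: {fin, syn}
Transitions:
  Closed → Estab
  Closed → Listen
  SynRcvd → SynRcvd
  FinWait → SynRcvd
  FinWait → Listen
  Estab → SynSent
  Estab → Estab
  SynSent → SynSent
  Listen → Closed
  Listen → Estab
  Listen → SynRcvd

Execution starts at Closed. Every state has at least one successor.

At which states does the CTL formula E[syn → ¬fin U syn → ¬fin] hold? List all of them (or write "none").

{FinWait, Estab, SynSent}

States satisfying syn → ¬fin: {FinWait, Estab, SynSent}.
States satisfying E[syn → ¬fin U syn → ¬fin]: {FinWait, Estab, SynSent}.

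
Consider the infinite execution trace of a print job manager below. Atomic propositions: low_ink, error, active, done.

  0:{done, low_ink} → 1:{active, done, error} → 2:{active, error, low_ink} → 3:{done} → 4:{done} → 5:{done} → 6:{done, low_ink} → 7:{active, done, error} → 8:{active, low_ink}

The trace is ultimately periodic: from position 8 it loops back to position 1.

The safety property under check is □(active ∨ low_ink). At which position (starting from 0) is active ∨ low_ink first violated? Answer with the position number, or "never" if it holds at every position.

Check active ∨ low_ink at each position in order: 0 ✓, 1 ✓, 2 ✓.
At position 3 the labels are {done}, so active ∨ low_ink is false there. This is the first violation.

3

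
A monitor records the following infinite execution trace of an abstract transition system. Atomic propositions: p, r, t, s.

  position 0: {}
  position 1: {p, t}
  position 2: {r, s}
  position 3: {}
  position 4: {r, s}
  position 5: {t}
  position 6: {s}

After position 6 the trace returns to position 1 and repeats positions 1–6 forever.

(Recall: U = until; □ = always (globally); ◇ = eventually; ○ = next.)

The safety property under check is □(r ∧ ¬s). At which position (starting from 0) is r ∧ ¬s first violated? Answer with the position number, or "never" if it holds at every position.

At position 0 the labels are {}, so r ∧ ¬s is false there. This is the first violation.

0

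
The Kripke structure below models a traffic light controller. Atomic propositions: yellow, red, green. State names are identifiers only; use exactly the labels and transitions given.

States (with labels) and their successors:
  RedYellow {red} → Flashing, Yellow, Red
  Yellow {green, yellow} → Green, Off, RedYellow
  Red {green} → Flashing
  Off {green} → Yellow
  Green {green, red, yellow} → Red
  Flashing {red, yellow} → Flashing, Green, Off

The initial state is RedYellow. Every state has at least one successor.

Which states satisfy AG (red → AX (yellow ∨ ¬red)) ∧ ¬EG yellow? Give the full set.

States satisfying red → AX (yellow ∨ ¬red): {RedYellow, Yellow, Red, Off, Green, Flashing}.
States satisfying AG (red → AX (yellow ∨ ¬red)): {RedYellow, Yellow, Red, Off, Green, Flashing}.
States satisfying yellow: {Yellow, Green, Flashing}.
States satisfying EG yellow: {Flashing}.
States satisfying ¬EG yellow: {RedYellow, Yellow, Red, Off, Green}.
States satisfying AG (red → AX (yellow ∨ ¬red)) ∧ ¬EG yellow: {RedYellow, Yellow, Red, Off, Green}.

{RedYellow, Yellow, Red, Off, Green}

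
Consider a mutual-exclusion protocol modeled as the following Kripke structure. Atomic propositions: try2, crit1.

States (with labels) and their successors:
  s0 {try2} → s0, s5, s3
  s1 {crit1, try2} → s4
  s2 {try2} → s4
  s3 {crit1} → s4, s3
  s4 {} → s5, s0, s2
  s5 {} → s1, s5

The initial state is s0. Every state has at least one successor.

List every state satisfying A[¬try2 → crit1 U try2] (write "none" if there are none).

States satisfying ¬try2 → crit1: {s0, s1, s2, s3}.
States satisfying try2: {s0, s1, s2}.
States satisfying A[¬try2 → crit1 U try2]: {s0, s1, s2}.

{s0, s1, s2}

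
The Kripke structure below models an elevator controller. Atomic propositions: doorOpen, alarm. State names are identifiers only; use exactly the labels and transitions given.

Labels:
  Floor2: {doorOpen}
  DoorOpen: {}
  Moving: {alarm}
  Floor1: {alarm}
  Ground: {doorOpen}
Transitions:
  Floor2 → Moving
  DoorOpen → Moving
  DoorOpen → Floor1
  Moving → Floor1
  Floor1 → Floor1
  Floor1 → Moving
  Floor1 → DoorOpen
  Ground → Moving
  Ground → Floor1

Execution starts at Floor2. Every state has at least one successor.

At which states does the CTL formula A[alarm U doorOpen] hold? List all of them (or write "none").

States satisfying alarm: {Moving, Floor1}.
States satisfying doorOpen: {Floor2, Ground}.
States satisfying A[alarm U doorOpen]: {Floor2, Ground}.

{Floor2, Ground}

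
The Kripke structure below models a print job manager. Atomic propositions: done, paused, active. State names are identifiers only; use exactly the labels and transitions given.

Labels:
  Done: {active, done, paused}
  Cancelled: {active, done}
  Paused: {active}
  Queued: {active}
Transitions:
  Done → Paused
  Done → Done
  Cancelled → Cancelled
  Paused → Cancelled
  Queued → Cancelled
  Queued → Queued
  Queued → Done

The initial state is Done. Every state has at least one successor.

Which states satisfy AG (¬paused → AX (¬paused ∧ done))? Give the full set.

States satisfying ¬paused → AX (¬paused ∧ done): {Done, Cancelled, Paused}.
States satisfying AG (¬paused → AX (¬paused ∧ done)): {Done, Cancelled, Paused}.

{Done, Cancelled, Paused}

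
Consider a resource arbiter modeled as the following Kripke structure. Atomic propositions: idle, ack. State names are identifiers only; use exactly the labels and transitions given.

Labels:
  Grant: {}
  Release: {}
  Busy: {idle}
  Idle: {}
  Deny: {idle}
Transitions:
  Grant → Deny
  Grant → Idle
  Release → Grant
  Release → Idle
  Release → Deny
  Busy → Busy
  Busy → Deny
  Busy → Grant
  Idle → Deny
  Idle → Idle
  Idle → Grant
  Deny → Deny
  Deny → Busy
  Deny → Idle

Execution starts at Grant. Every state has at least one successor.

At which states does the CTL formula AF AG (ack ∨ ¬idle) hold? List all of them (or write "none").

none

States satisfying AG (ack ∨ ¬idle): ∅.
States satisfying AF AG (ack ∨ ¬idle): ∅.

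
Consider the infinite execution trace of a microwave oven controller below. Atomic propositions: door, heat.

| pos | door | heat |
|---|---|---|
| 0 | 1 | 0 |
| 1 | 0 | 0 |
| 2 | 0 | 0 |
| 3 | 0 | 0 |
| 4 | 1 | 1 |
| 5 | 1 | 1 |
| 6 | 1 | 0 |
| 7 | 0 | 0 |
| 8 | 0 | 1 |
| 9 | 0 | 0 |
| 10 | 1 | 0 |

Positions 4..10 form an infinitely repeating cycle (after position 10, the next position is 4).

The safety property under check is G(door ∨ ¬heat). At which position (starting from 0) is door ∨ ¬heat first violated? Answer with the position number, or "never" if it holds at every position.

Check door ∨ ¬heat at each position in order: 0 ✓, 1 ✓, 2 ✓, 3 ✓, 4 ✓, 5 ✓, 6 ✓, 7 ✓.
At position 8 the labels are {heat}, so door ∨ ¬heat is false there. This is the first violation.

8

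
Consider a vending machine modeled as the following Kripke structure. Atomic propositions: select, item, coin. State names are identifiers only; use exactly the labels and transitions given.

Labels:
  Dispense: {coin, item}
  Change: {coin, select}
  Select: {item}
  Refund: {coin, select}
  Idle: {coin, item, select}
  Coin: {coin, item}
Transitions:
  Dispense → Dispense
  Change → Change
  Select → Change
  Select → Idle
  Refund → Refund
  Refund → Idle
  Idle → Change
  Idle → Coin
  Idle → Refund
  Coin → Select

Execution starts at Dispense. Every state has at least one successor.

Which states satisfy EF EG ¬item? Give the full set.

{Change, Select, Refund, Idle, Coin}

States satisfying EG ¬item: {Change, Refund}.
States satisfying EF EG ¬item: {Change, Select, Refund, Idle, Coin}.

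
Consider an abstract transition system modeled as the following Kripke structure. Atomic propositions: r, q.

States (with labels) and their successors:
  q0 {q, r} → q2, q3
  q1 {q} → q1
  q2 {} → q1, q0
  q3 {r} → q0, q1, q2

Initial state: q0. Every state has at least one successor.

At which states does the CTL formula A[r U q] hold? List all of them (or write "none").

States satisfying r: {q0, q3}.
States satisfying q: {q0, q1}.
States satisfying A[r U q]: {q0, q1}.

{q0, q1}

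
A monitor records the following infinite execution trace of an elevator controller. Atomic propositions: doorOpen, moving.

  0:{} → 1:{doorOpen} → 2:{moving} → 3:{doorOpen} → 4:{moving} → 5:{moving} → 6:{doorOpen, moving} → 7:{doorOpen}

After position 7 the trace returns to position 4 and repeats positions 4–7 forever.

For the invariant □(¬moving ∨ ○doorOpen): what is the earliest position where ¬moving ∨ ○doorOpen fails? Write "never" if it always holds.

4

Check ¬moving ∨ ○doorOpen at each position in order: 0 ✓, 1 ✓, 2 ✓, 3 ✓.
At position 4 the labels are {moving} and the next position 5 has {moving}, so ¬moving ∨ ○doorOpen is false there. This is the first violation.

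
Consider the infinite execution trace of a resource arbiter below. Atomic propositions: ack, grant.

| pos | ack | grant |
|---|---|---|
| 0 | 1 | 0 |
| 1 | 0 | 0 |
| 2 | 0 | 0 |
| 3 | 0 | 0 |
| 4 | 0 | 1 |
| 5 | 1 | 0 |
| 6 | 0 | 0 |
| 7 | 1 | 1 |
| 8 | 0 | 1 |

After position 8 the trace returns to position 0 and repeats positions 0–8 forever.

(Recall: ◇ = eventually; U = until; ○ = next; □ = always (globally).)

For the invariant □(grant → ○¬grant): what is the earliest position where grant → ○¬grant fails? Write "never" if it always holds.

Check grant → ○¬grant at each position in order: 0 ✓, 1 ✓, 2 ✓, 3 ✓, 4 ✓, 5 ✓, 6 ✓.
At position 7 the labels are {ack, grant} and the next position 8 has {grant}, so grant → ○¬grant is false there. This is the first violation.

7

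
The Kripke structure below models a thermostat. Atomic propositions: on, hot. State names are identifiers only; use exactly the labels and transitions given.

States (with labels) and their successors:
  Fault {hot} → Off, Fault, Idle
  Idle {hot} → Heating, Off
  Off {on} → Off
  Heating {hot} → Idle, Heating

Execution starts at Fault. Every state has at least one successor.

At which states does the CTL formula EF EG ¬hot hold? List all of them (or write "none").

States satisfying EG ¬hot: {Off}.
States satisfying EF EG ¬hot: {Fault, Idle, Off, Heating}.

{Fault, Idle, Off, Heating}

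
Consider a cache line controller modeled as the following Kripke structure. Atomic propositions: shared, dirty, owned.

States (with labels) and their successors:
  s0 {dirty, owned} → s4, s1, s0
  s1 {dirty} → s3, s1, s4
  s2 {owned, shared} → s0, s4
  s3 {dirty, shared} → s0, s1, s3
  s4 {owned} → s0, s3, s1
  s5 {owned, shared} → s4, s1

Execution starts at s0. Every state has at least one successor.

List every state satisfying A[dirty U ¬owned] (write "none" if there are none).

States satisfying dirty: {s0, s1, s3}.
States satisfying ¬owned: {s1, s3}.
States satisfying A[dirty U ¬owned]: {s1, s3}.

{s1, s3}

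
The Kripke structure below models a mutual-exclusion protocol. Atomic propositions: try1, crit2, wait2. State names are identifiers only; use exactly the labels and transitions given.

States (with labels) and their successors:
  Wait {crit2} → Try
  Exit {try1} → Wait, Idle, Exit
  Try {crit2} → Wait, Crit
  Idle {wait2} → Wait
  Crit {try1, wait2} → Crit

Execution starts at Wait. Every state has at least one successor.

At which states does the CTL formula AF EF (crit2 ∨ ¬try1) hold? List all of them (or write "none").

States satisfying EF (crit2 ∨ ¬try1): {Wait, Exit, Try, Idle}.
States satisfying AF EF (crit2 ∨ ¬try1): {Wait, Exit, Try, Idle}.

{Wait, Exit, Try, Idle}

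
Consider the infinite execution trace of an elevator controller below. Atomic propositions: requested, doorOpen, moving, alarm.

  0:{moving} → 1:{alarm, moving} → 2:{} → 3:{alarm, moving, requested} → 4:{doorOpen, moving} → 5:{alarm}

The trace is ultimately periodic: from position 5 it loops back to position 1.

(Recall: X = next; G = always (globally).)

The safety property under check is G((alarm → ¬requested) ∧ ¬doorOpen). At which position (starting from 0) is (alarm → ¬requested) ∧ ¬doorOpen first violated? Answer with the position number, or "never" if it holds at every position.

3

Check (alarm → ¬requested) ∧ ¬doorOpen at each position in order: 0 ✓, 1 ✓, 2 ✓.
At position 3 the labels are {alarm, moving, requested}, so (alarm → ¬requested) ∧ ¬doorOpen is false there. This is the first violation.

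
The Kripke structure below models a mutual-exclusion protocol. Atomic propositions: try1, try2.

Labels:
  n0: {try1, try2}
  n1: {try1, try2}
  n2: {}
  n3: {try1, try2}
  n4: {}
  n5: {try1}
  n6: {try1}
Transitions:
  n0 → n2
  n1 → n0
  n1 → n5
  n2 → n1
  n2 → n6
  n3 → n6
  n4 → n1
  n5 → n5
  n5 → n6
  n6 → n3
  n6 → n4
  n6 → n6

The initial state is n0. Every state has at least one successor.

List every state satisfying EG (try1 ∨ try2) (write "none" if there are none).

States satisfying try1 ∨ try2: {n0, n1, n3, n5, n6}.
States satisfying EG (try1 ∨ try2): {n1, n3, n5, n6}.

{n1, n3, n5, n6}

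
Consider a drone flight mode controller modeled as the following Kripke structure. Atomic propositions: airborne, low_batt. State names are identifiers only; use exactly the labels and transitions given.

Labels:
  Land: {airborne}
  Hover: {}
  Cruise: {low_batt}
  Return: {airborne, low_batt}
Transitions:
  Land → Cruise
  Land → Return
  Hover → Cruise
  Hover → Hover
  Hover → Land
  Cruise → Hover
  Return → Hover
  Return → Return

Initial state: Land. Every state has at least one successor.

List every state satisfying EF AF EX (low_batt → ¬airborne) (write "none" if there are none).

States satisfying AF EX (low_batt → ¬airborne): {Land, Hover, Cruise, Return}.
States satisfying EF AF EX (low_batt → ¬airborne): {Land, Hover, Cruise, Return}.

{Land, Hover, Cruise, Return}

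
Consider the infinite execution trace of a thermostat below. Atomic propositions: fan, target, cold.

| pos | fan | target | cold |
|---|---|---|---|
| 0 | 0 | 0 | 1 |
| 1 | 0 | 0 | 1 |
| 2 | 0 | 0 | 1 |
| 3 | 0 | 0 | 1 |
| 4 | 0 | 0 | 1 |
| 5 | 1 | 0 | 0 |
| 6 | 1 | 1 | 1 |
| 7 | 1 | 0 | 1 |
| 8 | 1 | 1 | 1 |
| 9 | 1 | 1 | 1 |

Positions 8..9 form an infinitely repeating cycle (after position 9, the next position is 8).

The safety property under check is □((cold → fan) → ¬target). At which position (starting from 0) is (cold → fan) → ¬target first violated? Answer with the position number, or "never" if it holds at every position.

Check (cold → fan) → ¬target at each position in order: 0 ✓, 1 ✓, 2 ✓, 3 ✓, 4 ✓, 5 ✓.
At position 6 the labels are {cold, fan, target}, so (cold → fan) → ¬target is false there. This is the first violation.

6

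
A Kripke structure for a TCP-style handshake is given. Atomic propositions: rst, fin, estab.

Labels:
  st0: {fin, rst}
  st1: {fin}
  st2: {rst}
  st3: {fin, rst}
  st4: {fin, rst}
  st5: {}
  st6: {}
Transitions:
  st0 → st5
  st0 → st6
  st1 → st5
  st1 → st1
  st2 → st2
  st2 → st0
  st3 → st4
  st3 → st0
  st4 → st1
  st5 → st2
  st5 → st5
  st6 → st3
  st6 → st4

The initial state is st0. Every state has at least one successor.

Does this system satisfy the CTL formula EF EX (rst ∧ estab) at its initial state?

No

States satisfying EX (rst ∧ estab): ∅.
States satisfying EF EX (rst ∧ estab): ∅.
No suitable path/successor from st0 witnesses the formula.
st0 ∉ Sat(EF EX (rst ∧ estab)).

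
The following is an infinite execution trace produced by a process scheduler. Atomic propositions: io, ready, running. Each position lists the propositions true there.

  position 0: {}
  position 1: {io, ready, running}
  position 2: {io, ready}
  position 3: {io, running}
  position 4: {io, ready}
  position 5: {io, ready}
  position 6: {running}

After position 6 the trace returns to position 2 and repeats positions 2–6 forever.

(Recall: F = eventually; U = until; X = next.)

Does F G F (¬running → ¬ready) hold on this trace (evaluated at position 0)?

Satisfied

G F (¬running → ¬ready) holds at position 0, which is reachable from 0, so F G F (¬running → ¬ready) holds.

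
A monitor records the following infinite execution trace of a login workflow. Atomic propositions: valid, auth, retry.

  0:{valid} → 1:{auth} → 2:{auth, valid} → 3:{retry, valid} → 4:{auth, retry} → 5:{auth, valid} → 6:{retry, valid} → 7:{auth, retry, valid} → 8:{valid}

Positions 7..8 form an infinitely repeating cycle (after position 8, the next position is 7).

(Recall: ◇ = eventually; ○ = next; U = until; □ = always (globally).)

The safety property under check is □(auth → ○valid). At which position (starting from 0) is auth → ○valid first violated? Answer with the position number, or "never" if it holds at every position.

auth → ○valid holds at every position 0..8, and those are all the positions the trace ever visits, so the invariant □(auth → ○valid) is never violated.

never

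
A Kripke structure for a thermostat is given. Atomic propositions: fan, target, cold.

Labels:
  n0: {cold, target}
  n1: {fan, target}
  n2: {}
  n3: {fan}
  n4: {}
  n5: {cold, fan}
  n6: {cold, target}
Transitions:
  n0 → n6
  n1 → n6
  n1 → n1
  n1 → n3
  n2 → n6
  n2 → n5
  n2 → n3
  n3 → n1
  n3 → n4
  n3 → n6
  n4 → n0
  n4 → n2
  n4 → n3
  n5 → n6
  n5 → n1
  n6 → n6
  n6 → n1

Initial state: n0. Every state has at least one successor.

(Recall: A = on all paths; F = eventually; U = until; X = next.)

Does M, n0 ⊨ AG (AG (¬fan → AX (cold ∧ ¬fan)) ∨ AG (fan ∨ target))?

Does not hold

States satisfying AG (¬fan → AX (cold ∧ ¬fan)) ∨ AG (fan ∨ target): ∅.
States satisfying AG (AG (¬fan → AX (cold ∧ ¬fan)) ∨ AG (fan ∨ target)): ∅.
n0 is reachable from n0 and violates AG (¬fan → AX (cold ∧ ¬fan)) ∨ AG (fan ∨ target), so AG fails at n0.
n0 ∉ Sat(AG (AG (¬fan → AX (cold ∧ ¬fan)) ∨ AG (fan ∨ target))).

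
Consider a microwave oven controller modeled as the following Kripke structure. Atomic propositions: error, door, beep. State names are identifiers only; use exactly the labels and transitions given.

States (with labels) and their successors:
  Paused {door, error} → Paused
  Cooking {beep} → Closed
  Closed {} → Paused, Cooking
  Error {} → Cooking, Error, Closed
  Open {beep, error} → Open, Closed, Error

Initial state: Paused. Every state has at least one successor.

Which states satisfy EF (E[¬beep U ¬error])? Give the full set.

States satisfying E[¬beep U ¬error]: {Cooking, Closed, Error}.
States satisfying EF (E[¬beep U ¬error]): {Cooking, Closed, Error, Open}.

{Cooking, Closed, Error, Open}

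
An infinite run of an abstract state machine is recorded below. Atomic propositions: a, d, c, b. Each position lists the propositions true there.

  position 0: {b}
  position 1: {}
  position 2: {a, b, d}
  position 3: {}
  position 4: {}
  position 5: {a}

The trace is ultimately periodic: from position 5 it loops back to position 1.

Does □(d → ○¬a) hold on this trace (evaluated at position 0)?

Holds

d → ○¬a holds at every position 0..5, and those are all positions ever visited, so □(d → ○¬a) holds.
Positions where d holds: 2.
Check ○¬a at each: 2→ok.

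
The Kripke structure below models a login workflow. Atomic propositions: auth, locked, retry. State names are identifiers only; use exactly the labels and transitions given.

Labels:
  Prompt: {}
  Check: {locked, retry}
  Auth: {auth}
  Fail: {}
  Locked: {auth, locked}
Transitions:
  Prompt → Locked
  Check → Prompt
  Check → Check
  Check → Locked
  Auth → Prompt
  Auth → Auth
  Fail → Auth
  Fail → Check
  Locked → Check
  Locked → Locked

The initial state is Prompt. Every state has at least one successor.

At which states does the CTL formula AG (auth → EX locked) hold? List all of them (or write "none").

{Prompt, Check, Locked}

States satisfying auth → EX locked: {Prompt, Check, Fail, Locked}.
States satisfying AG (auth → EX locked): {Prompt, Check, Locked}.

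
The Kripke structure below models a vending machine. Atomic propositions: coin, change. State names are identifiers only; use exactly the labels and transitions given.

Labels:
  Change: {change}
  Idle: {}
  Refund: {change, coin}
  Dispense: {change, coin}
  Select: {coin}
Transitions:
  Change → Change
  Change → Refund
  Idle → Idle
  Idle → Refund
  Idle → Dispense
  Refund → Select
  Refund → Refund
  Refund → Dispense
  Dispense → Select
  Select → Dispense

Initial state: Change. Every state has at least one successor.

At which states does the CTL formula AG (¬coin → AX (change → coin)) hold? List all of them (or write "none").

States satisfying ¬coin → AX (change → coin): {Idle, Refund, Dispense, Select}.
States satisfying AG (¬coin → AX (change → coin)): {Idle, Refund, Dispense, Select}.

{Idle, Refund, Dispense, Select}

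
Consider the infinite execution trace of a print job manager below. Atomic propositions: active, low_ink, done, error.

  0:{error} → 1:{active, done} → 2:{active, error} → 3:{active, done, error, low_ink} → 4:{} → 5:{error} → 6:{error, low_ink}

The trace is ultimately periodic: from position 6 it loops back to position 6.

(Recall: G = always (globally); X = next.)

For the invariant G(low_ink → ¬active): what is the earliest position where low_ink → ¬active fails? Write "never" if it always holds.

Check low_ink → ¬active at each position in order: 0 ✓, 1 ✓, 2 ✓.
At position 3 the labels are {active, done, error, low_ink}, so low_ink → ¬active is false there. This is the first violation.

3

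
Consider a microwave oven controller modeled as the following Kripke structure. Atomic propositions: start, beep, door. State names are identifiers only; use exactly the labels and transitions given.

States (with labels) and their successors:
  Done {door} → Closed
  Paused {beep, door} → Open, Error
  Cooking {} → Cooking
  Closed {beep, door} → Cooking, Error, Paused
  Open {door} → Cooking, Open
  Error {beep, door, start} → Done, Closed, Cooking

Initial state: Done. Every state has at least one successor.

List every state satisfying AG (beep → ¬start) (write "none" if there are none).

{Cooking, Open}

States satisfying beep → ¬start: {Done, Paused, Cooking, Closed, Open}.
States satisfying AG (beep → ¬start): {Cooking, Open}.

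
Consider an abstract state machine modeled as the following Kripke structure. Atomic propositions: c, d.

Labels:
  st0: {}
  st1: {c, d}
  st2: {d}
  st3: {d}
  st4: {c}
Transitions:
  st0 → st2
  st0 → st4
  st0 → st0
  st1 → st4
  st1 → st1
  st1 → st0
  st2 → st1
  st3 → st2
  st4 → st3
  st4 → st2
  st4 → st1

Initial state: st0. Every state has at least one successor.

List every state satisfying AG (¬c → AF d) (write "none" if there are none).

States satisfying ¬c → AF d: {st1, st2, st3, st4}.
States satisfying AG (¬c → AF d): ∅.

none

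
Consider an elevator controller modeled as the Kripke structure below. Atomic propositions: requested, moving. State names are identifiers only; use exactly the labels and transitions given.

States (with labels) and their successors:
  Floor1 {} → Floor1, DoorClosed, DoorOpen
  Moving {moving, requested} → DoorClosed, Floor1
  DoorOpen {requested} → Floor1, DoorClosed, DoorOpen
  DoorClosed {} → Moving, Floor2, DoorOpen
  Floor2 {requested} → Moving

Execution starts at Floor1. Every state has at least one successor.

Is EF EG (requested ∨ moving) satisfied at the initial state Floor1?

States satisfying EG (requested ∨ moving): {DoorOpen}.
States satisfying EF EG (requested ∨ moving): {Floor1, Moving, DoorOpen, DoorClosed, Floor2}.
Some path from Floor1 reaches a state where EG (requested ∨ moving) holds.
Floor1 ∈ Sat(EF EG (requested ∨ moving)).

Holds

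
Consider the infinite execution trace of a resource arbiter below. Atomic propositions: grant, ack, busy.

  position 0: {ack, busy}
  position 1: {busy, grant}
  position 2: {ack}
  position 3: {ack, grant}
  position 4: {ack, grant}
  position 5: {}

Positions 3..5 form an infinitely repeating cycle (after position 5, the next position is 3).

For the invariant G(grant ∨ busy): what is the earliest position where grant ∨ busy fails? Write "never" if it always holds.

2

Check grant ∨ busy at each position in order: 0 ✓, 1 ✓.
At position 2 the labels are {ack}, so grant ∨ busy is false there. This is the first violation.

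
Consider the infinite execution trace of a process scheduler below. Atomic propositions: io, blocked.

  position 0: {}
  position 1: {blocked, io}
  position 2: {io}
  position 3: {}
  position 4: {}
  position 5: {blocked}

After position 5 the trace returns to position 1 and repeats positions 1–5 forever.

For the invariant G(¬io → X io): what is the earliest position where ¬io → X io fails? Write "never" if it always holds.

Check ¬io → X io at each position in order: 0 ✓, 1 ✓, 2 ✓.
At position 3 the labels are {} and the next position 4 has {}, so ¬io → X io is false there. This is the first violation.

3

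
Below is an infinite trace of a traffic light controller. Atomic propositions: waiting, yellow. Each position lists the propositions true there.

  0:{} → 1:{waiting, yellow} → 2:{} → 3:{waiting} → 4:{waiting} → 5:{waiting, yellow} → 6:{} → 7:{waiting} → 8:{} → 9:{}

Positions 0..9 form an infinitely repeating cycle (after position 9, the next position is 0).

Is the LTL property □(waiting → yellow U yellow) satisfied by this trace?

waiting → yellow U yellow must hold at every position from 0 onward. It fails at position 3, so □(waiting → yellow U yellow) is false.
Positions where waiting holds: 1, 3, 4, 5, 7.
Check yellow U yellow at each: 1→ok, 3→fails, 4→fails, 5→ok, 7→fails.

Does not hold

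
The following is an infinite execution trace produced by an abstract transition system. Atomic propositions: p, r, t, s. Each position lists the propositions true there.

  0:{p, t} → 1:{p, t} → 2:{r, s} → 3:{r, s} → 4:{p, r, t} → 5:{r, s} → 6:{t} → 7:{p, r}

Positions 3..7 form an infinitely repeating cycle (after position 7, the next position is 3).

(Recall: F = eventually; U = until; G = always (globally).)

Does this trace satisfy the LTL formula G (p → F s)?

Holds

p → F s holds at every position 0..7, and those are all positions ever visited, so G (p → F s) holds.
Positions where p holds: 0, 1, 4, 7.
Check F s at each: 0→ok, 1→ok, 4→ok, 7→ok.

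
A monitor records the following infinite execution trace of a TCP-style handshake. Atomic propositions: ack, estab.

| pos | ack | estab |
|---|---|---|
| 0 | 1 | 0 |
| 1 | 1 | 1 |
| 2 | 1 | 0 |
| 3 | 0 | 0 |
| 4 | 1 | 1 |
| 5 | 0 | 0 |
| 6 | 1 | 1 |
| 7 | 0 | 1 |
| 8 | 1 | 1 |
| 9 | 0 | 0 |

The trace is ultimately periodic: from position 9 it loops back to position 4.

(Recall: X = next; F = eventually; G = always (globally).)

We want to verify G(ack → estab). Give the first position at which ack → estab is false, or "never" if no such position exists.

0

At position 0 the labels are {ack}, so ack → estab is false there. This is the first violation.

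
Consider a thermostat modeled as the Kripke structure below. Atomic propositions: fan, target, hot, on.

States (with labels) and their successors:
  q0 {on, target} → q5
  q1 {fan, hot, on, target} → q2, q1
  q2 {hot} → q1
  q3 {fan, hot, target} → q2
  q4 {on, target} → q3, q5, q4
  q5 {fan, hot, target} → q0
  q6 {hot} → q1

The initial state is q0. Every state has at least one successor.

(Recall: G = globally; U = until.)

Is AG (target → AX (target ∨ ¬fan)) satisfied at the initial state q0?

Holds

States satisfying target → AX (target ∨ ¬fan): {q0, q1, q2, q3, q4, q5, q6}.
States satisfying AG (target → AX (target ∨ ¬fan)): {q0, q1, q2, q3, q4, q5, q6}.
Every state reachable from q0 satisfies target → AX (target ∨ ¬fan).
q0 ∈ Sat(AG (target → AX (target ∨ ¬fan))).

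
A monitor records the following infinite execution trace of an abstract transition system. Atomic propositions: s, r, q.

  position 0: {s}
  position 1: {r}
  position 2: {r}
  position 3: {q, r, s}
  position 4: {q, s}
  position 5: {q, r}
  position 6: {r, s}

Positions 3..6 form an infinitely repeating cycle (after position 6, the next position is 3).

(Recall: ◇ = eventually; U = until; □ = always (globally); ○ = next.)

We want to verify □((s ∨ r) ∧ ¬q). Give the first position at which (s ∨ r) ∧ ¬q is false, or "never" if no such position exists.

Check (s ∨ r) ∧ ¬q at each position in order: 0 ✓, 1 ✓, 2 ✓.
At position 3 the labels are {q, r, s}, so (s ∨ r) ∧ ¬q is false there. This is the first violation.

3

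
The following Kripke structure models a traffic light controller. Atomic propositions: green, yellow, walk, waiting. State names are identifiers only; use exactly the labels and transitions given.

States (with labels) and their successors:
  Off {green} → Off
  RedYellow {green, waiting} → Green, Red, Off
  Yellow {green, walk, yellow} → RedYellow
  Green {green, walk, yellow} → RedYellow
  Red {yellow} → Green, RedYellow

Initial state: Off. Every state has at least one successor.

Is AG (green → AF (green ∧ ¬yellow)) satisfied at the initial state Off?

Satisfied

States satisfying green → AF (green ∧ ¬yellow): {Off, RedYellow, Yellow, Green, Red}.
States satisfying AG (green → AF (green ∧ ¬yellow)): {Off, RedYellow, Yellow, Green, Red}.
Every state reachable from Off satisfies green → AF (green ∧ ¬yellow).
Off ∈ Sat(AG (green → AF (green ∧ ¬yellow))).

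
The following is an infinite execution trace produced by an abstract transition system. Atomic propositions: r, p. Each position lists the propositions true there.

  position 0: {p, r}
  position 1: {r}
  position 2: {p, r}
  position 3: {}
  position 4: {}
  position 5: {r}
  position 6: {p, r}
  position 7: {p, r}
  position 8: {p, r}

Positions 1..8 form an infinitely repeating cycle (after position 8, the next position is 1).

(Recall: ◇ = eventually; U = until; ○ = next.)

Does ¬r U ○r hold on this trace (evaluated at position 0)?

Satisfied

Walking from position 0: ○r first holds at position 0, and ¬r holds at every earlier position along the way, so ¬r U ○r holds.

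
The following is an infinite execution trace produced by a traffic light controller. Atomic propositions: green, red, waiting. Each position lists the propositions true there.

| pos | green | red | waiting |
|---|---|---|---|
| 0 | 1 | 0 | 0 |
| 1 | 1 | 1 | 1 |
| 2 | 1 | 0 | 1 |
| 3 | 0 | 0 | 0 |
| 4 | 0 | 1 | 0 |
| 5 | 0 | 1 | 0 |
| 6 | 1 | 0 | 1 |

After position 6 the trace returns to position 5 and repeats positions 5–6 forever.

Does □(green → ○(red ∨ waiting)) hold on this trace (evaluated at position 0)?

green → ○(red ∨ waiting) must hold at every position from 0 onward. It fails at position 2, so □(green → ○(red ∨ waiting)) is false.
Positions where green holds: 0, 1, 2, 6.
Check ○(red ∨ waiting) at each: 0→ok, 1→ok, 2→fails, 6→ok.

Violated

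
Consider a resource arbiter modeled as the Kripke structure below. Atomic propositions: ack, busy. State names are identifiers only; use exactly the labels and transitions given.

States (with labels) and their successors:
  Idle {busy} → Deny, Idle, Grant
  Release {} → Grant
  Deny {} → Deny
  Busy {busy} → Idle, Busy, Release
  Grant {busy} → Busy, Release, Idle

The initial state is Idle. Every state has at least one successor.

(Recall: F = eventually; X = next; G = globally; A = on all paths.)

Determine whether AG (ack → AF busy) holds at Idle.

Satisfied

States satisfying ack → AF busy: {Idle, Release, Deny, Busy, Grant}.
States satisfying AG (ack → AF busy): {Idle, Release, Deny, Busy, Grant}.
Every state reachable from Idle satisfies ack → AF busy.
Idle ∈ Sat(AG (ack → AF busy)).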